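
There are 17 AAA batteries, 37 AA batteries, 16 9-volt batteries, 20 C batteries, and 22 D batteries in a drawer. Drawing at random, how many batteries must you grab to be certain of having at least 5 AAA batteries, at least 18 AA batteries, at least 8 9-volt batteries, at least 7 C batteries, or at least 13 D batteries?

The worst case stops just short of every target: 4 AAA, 17 AA, 7 9-volt, 6 C, 12 D — 4 + 17 + 7 + 6 + 12 = 46 batteries.
One more battery must push some type to its target, so 46 + 1 = 47.

47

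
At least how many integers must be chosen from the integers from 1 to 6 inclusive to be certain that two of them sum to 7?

Partition {1, …, 6} into 3 pairs: {1,6}, {2,5}, …, {3,4}.
Choosing 3 integers — say the integers 1 through 3 — takes one from each pair and avoids the property.
Choosing 4 forces two into the same pair by pigeonhole, and those sum to 7. So 4.

4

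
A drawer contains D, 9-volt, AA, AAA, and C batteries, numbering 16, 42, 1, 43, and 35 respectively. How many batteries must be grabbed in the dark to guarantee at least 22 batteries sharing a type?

81

In the worst case we take at most 21 of each type, but all 16 D and all 1 AA (fewer than 21), giving 16 + 21 + 1 + 21 + 21 = 80.
One more battery then forces some type to 22, so 80 + 1 = 81.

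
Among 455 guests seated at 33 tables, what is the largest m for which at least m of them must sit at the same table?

If each of the 33 tables held at most 13, the total would be at most 33 × 13 = 429 < 455, a contradiction.
So at least one holds ⌈455/33⌉ = 14.

14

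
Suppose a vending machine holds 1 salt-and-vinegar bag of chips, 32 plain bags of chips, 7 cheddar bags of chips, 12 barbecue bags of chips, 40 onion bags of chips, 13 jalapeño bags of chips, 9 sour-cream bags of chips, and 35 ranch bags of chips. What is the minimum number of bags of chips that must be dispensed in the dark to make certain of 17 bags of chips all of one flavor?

Treat the 8 flavors as pigeonholes.
In the worst case we take at most 16 of each flavor, but all 1 salt-and-vinegar, all 7 cheddar, all 12 barbecue, all 13 jalapeño, and all 9 sour-cream (fewer than 16), giving 1 + 16 + 7 + 12 + 16 + 13 + 9 + 16 = 90.
One more bag of chips then forces some flavor to 17, so 90 + 1 = 91.

91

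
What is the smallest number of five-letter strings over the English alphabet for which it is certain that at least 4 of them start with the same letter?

79

There are 26 possible first letters acting as pigeonholes.
With 26 × 3 = 78 five-letter strings over the English alphabet we could place exactly 3 in each, with no class reaching 4.
One more forces some class to hold 4, so 78 + 1 = 79.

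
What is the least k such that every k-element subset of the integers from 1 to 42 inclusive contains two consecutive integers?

22

Partition {1, …, 42} into 21 pairs: {1,2}, {3,4}, …, {41,42}.
Choosing 21 integers — say the 21 even numbers 2, 4, …, 42 — takes one from each pair and avoids the property.
Choosing 22 forces two into the same pair by pigeonhole, and those are consecutive. So 22.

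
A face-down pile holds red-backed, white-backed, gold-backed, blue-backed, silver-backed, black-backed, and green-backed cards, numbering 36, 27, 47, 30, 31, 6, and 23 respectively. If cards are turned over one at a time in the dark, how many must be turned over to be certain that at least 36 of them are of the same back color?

In the worst case we take at most 35 of each back color, but all 27 white-backed, all 30 blue-backed, all 31 silver-backed, all 6 black-backed, and all 23 green-backed (fewer than 35), giving 35 + 27 + 35 + 30 + 31 + 6 + 23 = 187.
One more card then forces some back color to 36, so 187 + 1 = 188.

188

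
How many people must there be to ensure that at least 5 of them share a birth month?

There are 12 months of the year acting as pigeonholes.
With 12 × 4 = 48 people we could place exactly 4 in each, with no class reaching 5.
One more forces some class to hold 5, so 48 + 1 = 49.

49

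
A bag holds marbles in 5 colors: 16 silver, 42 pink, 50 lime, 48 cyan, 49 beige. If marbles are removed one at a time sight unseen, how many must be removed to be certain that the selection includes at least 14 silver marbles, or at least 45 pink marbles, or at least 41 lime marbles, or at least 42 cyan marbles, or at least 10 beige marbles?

The worst case stops just short of every target: 13 silver, all 42 pink, 40 lime, 41 cyan, 9 beige — 13 + 42 + 40 + 41 + 9 = 145 marbles.
One more marble must push some color to its target, so 145 + 1 = 146.

146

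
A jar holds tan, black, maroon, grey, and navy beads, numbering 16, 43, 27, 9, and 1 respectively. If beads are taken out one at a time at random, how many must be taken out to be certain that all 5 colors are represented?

The hardest color to obtain is navy: we could draw every other bead first — 96 − 1 = 95 beads — without a single navy one.
The next draw must be navy, so 95 + 1 = 96.

96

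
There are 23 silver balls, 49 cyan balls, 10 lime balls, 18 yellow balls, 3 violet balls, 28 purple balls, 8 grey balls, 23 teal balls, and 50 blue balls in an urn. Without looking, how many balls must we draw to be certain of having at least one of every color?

210

The hardest color to obtain is violet: we could draw every other ball first — 212 − 3 = 209 balls — without a single violet one.
The next draw must be violet, so 209 + 1 = 210.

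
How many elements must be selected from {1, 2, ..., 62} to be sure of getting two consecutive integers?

32

Partition {1, …, 62} into 31 pairs: {1,2}, {3,4}, …, {61,62}.
Choosing 31 integers — say the 31 even numbers 2, 4, …, 62 — takes one from each pair and avoids the property.
Choosing 32 forces two into the same pair by pigeonhole, and those are consecutive. So 32.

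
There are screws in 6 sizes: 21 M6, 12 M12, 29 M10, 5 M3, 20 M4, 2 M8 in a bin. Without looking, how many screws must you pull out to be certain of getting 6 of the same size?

Treat the 6 sizes as pigeonholes.
In the worst case we take at most 5 of each size, but all 2 M8 (fewer than 5), giving 5 + 5 + 5 + 5 + 5 + 2 = 27.
One more screw then forces some size to 6, so 27 + 1 = 28.

28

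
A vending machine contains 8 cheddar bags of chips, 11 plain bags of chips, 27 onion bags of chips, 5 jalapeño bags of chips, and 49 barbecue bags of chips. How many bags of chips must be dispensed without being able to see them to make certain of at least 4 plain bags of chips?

To avoid plain bags of chips as long as possible, exhaust the other 4 flavors first.
The worst case draws every non-plain bag of chips first: 8 + 27 + 5 + 49 = 89.
The next 4 draws are then forced to be plain, giving 89 + 4 = 93.

93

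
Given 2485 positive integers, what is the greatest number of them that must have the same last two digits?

25

There are 100 possible two-digit endings, which serve as the pigeonholes.
If each of the 100 possible two-digit endings held at most 24, the total would be at most 100 × 24 = 2400 < 2485, a contradiction.
So at least one holds ⌈2485/100⌉ = 25.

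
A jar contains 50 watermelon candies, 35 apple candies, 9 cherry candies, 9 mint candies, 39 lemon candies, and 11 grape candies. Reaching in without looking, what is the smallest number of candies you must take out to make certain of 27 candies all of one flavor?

Treat the 6 flavors as pigeonholes.
In the worst case we take at most 26 of each flavor, but all 9 cherry, all 9 mint, and all 11 grape (fewer than 26), giving 26 + 26 + 9 + 9 + 26 + 11 = 107.
One more candy then forces some flavor to 27, so 107 + 1 = 108.

108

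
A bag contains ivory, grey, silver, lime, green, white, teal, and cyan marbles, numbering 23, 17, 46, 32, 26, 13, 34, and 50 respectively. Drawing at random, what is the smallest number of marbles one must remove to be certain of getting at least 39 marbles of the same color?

222

In the worst case we take at most 38 of each color, but all 23 ivory, all 17 grey, all 32 lime, all 26 green, all 13 white, and all 34 teal (fewer than 38), giving 23 + 17 + 38 + 32 + 26 + 13 + 34 + 38 = 221.
One more marble then forces some color to 39, so 221 + 1 = 222.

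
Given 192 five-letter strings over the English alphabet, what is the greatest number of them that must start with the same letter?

If each of the 26 possible first letters held at most 7, the total would be at most 26 × 7 = 182 < 192, a contradiction.
So at least one holds ⌈192/26⌉ = 8.

8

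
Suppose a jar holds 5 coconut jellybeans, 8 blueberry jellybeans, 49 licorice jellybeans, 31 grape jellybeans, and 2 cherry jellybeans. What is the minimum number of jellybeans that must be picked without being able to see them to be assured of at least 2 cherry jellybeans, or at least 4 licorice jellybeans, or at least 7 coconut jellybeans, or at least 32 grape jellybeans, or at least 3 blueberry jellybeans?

43

Each of the 5 flavors has its own threshold; avoid all of them simultaneously.
The worst case stops just short of every target: all 5 coconut, 2 blueberry, 3 licorice, 31 grape, 1 cherry — 5 + 2 + 3 + 31 + 1 = 42 jellybeans.
One more jellybean must push some flavor to its target, so 42 + 1 = 43.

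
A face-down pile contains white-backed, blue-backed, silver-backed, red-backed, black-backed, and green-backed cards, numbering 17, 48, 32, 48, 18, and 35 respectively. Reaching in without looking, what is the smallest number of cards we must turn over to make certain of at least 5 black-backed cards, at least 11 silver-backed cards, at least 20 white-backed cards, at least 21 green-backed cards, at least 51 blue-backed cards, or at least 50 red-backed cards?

148

The worst case stops just short of every target: all 17 white-backed, all 48 blue-backed, 10 silver-backed, all 48 red-backed, 4 black-backed, 20 green-backed — 17 + 48 + 10 + 48 + 4 + 20 = 147 cards.
One more card must push some back color to its target, so 147 + 1 = 148.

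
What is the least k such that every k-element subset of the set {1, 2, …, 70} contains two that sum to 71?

Partition {1, …, 70} into 35 pairs: {1,70}, {2,69}, …, {35,36}.
Choosing 35 integers — say the integers 1 through 35 — takes one from each pair and avoids the property.
Choosing 36 forces two into the same pair by pigeonhole, and those sum to 71. So 36.

36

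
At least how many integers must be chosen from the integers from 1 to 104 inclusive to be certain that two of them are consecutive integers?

53

Partition {1, …, 104} into 52 pairs: {1,2}, {3,4}, …, {103,104}.
Choosing 52 integers — say the 52 even numbers 2, 4, …, 104 — takes one from each pair and avoids the property.
Choosing 53 forces two into the same pair by pigeonhole, and those are consecutive. So 53.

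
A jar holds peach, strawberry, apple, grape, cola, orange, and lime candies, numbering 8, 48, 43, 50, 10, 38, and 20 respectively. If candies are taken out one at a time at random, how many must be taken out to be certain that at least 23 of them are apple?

197

The worst case draws every non-apple candy first: 8 + 48 + 50 + 10 + 38 + 20 = 174.
The next 23 draws are then forced to be apple, giving 174 + 23 = 197.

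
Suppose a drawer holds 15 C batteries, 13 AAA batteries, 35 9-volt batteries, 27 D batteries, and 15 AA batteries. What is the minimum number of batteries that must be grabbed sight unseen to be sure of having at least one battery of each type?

The hardest type to obtain is AAA: we could draw every other battery first — 105 − 13 = 92 batteries — without a single AAA one.
The next draw must be AAA, so 92 + 1 = 93.

93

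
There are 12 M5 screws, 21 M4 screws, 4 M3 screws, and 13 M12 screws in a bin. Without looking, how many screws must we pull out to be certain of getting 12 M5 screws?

To avoid M5 screws as long as possible, exhaust the other 3 sizes first.
The worst case draws every non-M5 screw first: 21 + 4 + 13 = 38.
The next 12 draws are then forced to be M5, giving 38 + 12 = 50.

50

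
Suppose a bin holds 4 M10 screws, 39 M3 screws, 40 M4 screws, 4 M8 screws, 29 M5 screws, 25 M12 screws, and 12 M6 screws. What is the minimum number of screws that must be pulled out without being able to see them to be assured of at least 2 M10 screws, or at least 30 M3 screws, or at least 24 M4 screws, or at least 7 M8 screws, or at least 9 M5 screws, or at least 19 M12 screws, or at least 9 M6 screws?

Each of the 7 sizes has its own threshold; avoid all of them simultaneously.
The worst case stops just short of every target: 1 M10, 29 M3, 23 M4, all 4 M8, 8 M5, 18 M12, 8 M6 — 1 + 29 + 23 + 4 + 8 + 18 + 8 = 91 screws.
One more screw must push some size to its target, so 91 + 1 = 92.

92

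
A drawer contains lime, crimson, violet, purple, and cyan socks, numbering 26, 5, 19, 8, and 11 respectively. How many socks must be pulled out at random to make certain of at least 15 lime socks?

To avoid lime socks as long as possible, exhaust the other 4 colors first.
The worst case draws every non-lime sock first: 5 + 19 + 8 + 11 = 43.
The next 15 draws are then forced to be lime, giving 43 + 15 = 58.

58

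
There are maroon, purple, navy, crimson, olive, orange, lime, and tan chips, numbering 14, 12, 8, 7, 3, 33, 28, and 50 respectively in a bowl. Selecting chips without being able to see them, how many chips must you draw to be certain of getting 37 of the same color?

142

In the worst case we take at most 36 of each color, but all 14 maroon, all 12 purple, all 8 navy, all 7 crimson, all 3 olive, all 33 orange, and all 28 lime (fewer than 36), giving 14 + 12 + 8 + 7 + 3 + 33 + 28 + 36 = 141.
One more chip then forces some color to 37, so 141 + 1 = 142.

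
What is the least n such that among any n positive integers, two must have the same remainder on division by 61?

62

Two integers differ by a multiple of 61 exactly when they share a remainder mod 61.
There are 61 residue classes mod 61, so 61 integers can all lie in distinct classes.
One more integer must repeat a residue, giving a difference divisible by 61. So n = 61 + 1 = 62.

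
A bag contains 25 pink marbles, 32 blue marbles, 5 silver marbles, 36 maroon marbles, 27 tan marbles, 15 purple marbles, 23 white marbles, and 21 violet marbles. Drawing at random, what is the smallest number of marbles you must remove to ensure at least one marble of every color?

180

The hardest color to obtain is silver: we could draw every other marble first — 184 − 5 = 179 marbles — without a single silver one.
The next draw must be silver, so 179 + 1 = 180.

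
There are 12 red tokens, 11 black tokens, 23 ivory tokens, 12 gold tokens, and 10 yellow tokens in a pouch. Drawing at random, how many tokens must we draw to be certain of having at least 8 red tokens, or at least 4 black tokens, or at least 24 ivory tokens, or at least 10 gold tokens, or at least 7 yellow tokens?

The worst case stops just short of every target: 7 red, 3 black, 23 ivory, 9 gold, 6 yellow — 7 + 3 + 23 + 9 + 6 = 48 tokens.
One more token must push some color to its target, so 48 + 1 = 49.

49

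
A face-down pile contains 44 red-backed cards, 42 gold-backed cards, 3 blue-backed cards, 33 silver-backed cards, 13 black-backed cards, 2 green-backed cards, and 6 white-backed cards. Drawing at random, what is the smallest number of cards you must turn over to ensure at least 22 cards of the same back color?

In the worst case we take at most 21 of each back color, but all 3 blue-backed, all 13 black-backed, all 2 green-backed, and all 6 white-backed (fewer than 21), giving 21 + 21 + 3 + 21 + 13 + 2 + 6 = 87.
One more card then forces some back color to 22, so 87 + 1 = 88.

88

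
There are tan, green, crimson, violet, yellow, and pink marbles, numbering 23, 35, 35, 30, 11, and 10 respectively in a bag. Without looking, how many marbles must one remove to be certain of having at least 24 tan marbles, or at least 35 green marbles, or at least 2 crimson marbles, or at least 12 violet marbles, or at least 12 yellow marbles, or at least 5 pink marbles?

The worst case stops just short of every target: 23 tan, 34 green, 1 crimson, 11 violet, 11 yellow, 4 pink — 23 + 34 + 1 + 11 + 11 + 4 = 84 marbles.
One more marble must push some color to its target, so 84 + 1 = 85.

85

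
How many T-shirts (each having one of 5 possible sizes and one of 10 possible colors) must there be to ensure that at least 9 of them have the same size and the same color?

401

There are 5 × 10 = 50 (size, color) combinations acting as pigeonholes.
With 50 × 8 = 400 T-shirts we could place exactly 8 in each, with no (size, color) pair reaching 9.
One more forces some (size, color) pair to hold 9, so 400 + 1 = 401.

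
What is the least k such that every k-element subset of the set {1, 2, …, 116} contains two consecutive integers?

59

Partition {1, …, 116} into 58 pairs: {1,2}, {3,4}, …, {115,116}.
Choosing 58 integers — say the 58 even numbers 2, 4, …, 116 — takes one from each pair and avoids the property.
Choosing 59 forces two into the same pair by pigeonhole, and those are consecutive. So 59.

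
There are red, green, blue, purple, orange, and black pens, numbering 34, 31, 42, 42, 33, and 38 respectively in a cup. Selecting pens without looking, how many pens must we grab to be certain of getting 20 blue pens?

To avoid blue pens as long as possible, exhaust the other 5 ink colors first.
The worst case draws every non-blue pen first: 34 + 31 + 42 + 33 + 38 = 178.
The next 20 draws are then forced to be blue, giving 178 + 20 = 198.

198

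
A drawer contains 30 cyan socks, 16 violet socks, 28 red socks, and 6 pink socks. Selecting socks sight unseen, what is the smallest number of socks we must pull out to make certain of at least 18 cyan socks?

68

To avoid cyan socks as long as possible, exhaust the other 3 colors first.
The worst case draws every non-cyan sock first: 16 + 28 + 6 = 50.
The next 18 draws are then forced to be cyan, giving 50 + 18 = 68.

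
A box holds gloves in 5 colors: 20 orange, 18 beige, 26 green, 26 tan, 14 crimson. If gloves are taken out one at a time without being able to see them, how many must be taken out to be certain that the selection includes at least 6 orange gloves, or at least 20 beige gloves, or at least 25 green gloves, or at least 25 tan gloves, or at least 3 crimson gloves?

The worst case stops just short of every target: 5 orange, all 18 beige, 24 green, 24 tan, 2 crimson — 5 + 18 + 24 + 24 + 2 = 73 gloves.
One more glove must push some color to its target, so 73 + 1 = 74.

74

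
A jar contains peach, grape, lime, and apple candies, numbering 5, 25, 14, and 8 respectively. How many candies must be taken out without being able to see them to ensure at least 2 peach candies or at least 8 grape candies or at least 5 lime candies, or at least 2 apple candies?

14

Each of the 4 flavors has its own threshold; avoid all of them simultaneously.
The worst case stops just short of every target: 1 peach, 7 grape, 4 lime, 1 apple — 1 + 7 + 4 + 1 = 13 candies.
One more candy must push some flavor to its target, so 13 + 1 = 14.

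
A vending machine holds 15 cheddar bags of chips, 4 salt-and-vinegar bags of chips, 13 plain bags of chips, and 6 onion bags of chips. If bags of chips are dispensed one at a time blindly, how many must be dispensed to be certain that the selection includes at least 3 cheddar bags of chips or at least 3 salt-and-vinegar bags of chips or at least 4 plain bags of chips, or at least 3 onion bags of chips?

The worst case stops just short of every target: 2 cheddar, 2 salt-and-vinegar, 3 plain, 2 onion — 2 + 2 + 3 + 2 = 9 bags of chips.
One more bag of chips must push some flavor to its target, so 9 + 1 = 10.

10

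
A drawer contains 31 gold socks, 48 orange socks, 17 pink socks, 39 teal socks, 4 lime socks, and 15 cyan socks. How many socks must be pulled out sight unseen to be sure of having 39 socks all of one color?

Treat the 6 colors as pigeonholes.
In the worst case we take at most 38 of each color, but all 31 gold, all 17 pink, all 4 lime, and all 15 cyan (fewer than 38), giving 31 + 38 + 17 + 38 + 4 + 15 = 143.
One more sock then forces some color to 39, so 143 + 1 = 144.

144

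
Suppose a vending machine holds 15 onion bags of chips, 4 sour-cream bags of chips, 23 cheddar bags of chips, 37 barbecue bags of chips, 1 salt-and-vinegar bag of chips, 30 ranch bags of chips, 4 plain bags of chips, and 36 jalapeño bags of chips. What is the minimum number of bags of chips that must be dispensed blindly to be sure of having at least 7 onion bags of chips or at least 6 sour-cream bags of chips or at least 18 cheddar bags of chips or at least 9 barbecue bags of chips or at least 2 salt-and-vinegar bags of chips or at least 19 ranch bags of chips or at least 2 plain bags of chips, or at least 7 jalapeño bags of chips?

62

The worst case stops just short of every target: 6 onion, all 4 sour-cream, 17 cheddar, 8 barbecue, 1 salt-and-vinegar, 18 ranch, 1 plain, 6 jalapeño — 6 + 4 + 17 + 8 + 1 + 18 + 1 + 6 = 61 bags of chips.
One more bag of chips must push some flavor to its target, so 61 + 1 = 62.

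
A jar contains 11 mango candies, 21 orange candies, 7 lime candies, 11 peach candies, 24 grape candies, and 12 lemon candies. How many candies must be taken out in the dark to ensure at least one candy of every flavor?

80

The hardest flavor to obtain is lime: we could draw every other candy first — 86 − 7 = 79 candies — without a single lime one.
The next draw must be lime, so 79 + 1 = 80.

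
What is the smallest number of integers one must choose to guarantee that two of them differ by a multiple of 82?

Two integers differ by a multiple of 82 exactly when they share a remainder mod 82.
There are 82 residue classes mod 82, so 82 integers can all lie in distinct classes.
One more integer must repeat a residue, giving a difference divisible by 82. So n = 82 + 1 = 83.

83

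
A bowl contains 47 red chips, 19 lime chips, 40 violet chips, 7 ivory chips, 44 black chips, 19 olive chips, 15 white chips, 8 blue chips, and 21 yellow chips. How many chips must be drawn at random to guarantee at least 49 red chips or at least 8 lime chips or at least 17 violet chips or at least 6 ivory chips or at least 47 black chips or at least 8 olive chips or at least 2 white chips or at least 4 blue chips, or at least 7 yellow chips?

Each of the 9 colors has its own threshold; avoid all of them simultaneously.
The worst case stops just short of every target: all 47 red, 7 lime, 16 violet, 5 ivory, all 44 black, 7 olive, 1 white, 3 blue, 6 yellow — 47 + 7 + 16 + 5 + 44 + 7 + 1 + 3 + 6 = 136 chips.
One more chip must push some color to its target, so 136 + 1 = 137.

137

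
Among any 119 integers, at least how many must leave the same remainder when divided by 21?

6

If each of the 21 residue classes modulo 21 held at most 5, the total would be at most 21 × 5 = 105 < 119, a contradiction.
So at least one holds ⌈119/21⌉ = 6.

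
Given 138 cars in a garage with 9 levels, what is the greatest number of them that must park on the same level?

16

The 138 cars fall into 9 levels.
If each of the 9 levels held at most 15, the total would be at most 9 × 15 = 135 < 138, a contradiction.
So at least one holds ⌈138/9⌉ = 16.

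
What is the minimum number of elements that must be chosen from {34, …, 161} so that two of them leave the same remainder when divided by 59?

Use the pigeonhole principle on residue classes: group the integers by remainder mod 59; there are 59 residue classes, each nonempty in this range.
Choosing one from each class (59 integers) avoids any shared remainder.
One more choice must repeat a class, so two differ by a multiple of 59. Hence 59 + 1 = 60.

60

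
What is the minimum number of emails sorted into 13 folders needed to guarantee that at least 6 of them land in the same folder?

66

There are 13 folders acting as pigeonholes.
With 13 × 5 = 65 emails we could place exactly 5 in each, with no class reaching 6.
One more forces some class to hold 6, so 65 + 1 = 66.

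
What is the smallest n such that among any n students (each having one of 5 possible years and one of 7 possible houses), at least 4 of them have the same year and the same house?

There are 5 × 7 = 35 (year, house) combinations acting as pigeonholes.
With 35 × 3 = 105 students we could place exactly 3 in each, with no (year, house) pair reaching 4.
One more forces some (year, house) pair to hold 4, so 105 + 1 = 106.

106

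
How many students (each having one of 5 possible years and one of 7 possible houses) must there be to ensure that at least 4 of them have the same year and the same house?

There are 5 × 7 = 35 (year, house) combinations acting as pigeonholes.
With 35 × 3 = 105 students we could place exactly 3 in each, with no (year, house) pair reaching 4.
One more forces some (year, house) pair to hold 4, so 105 + 1 = 106.

106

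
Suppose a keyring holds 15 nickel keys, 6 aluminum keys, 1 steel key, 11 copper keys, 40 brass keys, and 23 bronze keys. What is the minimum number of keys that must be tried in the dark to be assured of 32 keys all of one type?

88

Treat the 6 types as pigeonholes.
In the worst case we take at most 31 of each type, but all 15 nickel, all 6 aluminum, all 1 steel, all 11 copper, and all 23 bronze (fewer than 31), giving 15 + 6 + 1 + 11 + 31 + 23 = 87.
One more key then forces some type to 32, so 87 + 1 = 88.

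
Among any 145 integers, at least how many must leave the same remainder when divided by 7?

21

If each of the 7 residue classes modulo 7 held at most 20, the total would be at most 7 × 20 = 140 < 145, a contradiction.
So at least one holds ⌈145/7⌉ = 21.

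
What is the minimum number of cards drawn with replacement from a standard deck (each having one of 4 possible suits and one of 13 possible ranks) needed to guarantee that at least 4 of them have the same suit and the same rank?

There are 4 × 13 = 52 (suit, rank) combinations acting as pigeonholes.
With 52 × 3 = 156 cards drawn with replacement from a standard deck we could place exactly 3 in each, with no (suit, rank) pair reaching 4.
One more forces some (suit, rank) pair to hold 4, so 156 + 1 = 157.

157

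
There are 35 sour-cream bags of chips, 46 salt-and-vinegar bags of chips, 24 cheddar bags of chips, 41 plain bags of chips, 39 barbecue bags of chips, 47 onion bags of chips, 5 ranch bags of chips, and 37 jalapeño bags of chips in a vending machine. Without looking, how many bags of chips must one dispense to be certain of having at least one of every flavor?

The hardest flavor to obtain is ranch: we could draw every other bag of chips first — 274 − 5 = 269 bags of chips — without a single ranch one.
The next draw must be ranch, so 269 + 1 = 270.

270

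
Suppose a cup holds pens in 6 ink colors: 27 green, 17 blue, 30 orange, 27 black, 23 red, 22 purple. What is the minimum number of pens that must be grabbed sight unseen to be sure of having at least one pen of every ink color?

The hardest ink color to obtain is blue: we could draw every other pen first — 146 − 17 = 129 pens — without a single blue one.
The next draw must be blue, so 129 + 1 = 130.

130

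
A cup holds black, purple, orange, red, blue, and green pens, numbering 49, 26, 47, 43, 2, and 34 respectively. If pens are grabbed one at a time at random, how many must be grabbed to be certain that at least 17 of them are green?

The worst case draws every non-green pen first: 49 + 26 + 47 + 43 + 2 = 167.
The next 17 draws are then forced to be green, giving 167 + 17 = 184.

184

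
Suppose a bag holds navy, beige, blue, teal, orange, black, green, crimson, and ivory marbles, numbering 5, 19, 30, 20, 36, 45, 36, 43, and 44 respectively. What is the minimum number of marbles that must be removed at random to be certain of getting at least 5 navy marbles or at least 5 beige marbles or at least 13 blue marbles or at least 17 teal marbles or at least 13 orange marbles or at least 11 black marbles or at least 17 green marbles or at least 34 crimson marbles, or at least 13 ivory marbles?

120

The worst case stops just short of every target: 4 navy, 4 beige, 12 blue, 16 teal, 12 orange, 10 black, 16 green, 33 crimson, 12 ivory — 4 + 4 + 12 + 16 + 12 + 10 + 16 + 33 + 12 = 119 marbles.
One more marble must push some color to its target, so 119 + 1 = 120.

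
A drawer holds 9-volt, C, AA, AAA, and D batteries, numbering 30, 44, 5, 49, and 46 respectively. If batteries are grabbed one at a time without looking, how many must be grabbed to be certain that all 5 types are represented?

The hardest type to obtain is AA: we could draw every other battery first — 174 − 5 = 169 batteries — without a single AA one.
The next draw must be AA, so 169 + 1 = 170.

170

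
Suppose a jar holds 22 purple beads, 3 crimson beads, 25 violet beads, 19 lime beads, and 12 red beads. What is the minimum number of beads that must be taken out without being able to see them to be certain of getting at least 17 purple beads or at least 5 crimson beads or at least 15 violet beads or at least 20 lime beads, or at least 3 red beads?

55

The worst case stops just short of every target: 16 purple, all 3 crimson, 14 violet, 19 lime, 2 red — 16 + 3 + 14 + 19 + 2 = 54 beads.
One more bead must push some color to its target, so 54 + 1 = 55.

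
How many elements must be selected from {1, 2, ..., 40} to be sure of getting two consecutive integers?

Partition {1, …, 40} into 20 pairs: {1,2}, {3,4}, …, {39,40}.
Choosing 20 integers — say the 20 even numbers 2, 4, …, 40 — takes one from each pair and avoids the property.
Choosing 21 forces two into the same pair by pigeonhole, and those are consecutive. So 21.

21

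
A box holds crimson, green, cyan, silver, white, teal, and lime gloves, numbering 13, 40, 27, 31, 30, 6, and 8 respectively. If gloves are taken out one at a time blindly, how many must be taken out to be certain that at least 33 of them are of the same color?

148

In the worst case we take at most 32 of each color, but all 13 crimson, all 27 cyan, all 31 silver, all 30 white, all 6 teal, and all 8 lime (fewer than 32), giving 13 + 32 + 27 + 31 + 30 + 6 + 8 = 147.
One more glove then forces some color to 33, so 147 + 1 = 148.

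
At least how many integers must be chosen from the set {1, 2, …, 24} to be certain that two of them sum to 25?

Partition {1, …, 24} into 12 pairs: {1,24}, {2,23}, …, {12,13}.
Choosing 12 integers — say the integers 1 through 12 — takes one from each pair and avoids the property.
Choosing 13 forces two into the same pair by pigeonhole, and those sum to 25. So 13.

13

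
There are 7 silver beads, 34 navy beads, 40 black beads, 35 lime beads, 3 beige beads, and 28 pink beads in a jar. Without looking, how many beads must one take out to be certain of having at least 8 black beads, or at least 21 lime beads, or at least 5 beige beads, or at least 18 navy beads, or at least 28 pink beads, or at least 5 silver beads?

79

Each of the 6 colors has its own threshold; avoid all of them simultaneously.
The worst case stops just short of every target: 4 silver, 17 navy, 7 black, 20 lime, all 3 beige, 27 pink — 4 + 17 + 7 + 20 + 3 + 27 = 78 beads.
One more bead must push some color to its target, so 78 + 1 = 79.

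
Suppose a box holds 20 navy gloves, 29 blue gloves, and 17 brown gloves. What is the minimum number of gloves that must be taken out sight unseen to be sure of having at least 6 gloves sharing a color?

16

The worst case takes 5 gloves of each color without reaching 6 of any: 3 × 5 = 15.
The next glove must bring some color to 6, so 15 + 1 = 16.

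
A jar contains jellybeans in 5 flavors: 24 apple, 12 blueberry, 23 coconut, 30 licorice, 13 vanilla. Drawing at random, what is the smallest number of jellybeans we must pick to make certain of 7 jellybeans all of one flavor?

31

The worst case takes 6 jellybeans of each flavor without reaching 7 of any: 5 × 6 = 30.
The next jellybean must bring some flavor to 7, so 30 + 1 = 31.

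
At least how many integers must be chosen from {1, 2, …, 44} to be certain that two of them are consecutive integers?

23

Partition {1, …, 44} into 22 pairs: {1,2}, {3,4}, …, {43,44}.
Choosing 22 integers — say the 22 even numbers 2, 4, …, 44 — takes one from each pair and avoids the property.
Choosing 23 forces two into the same pair by pigeonhole, and those are consecutive. So 23.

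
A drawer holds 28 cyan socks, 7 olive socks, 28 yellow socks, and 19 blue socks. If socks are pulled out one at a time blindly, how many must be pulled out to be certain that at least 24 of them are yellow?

To avoid yellow socks as long as possible, exhaust the other 3 colors first.
The worst case draws every non-yellow sock first: 28 + 7 + 19 = 54.
The next 24 draws are then forced to be yellow, giving 54 + 24 = 78.

78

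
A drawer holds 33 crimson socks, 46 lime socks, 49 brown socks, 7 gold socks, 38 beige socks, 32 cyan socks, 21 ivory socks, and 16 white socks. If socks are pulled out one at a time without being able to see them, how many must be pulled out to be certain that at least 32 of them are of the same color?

200

In the worst case we take at most 31 of each color, but all 7 gold, all 21 ivory, and all 16 white (fewer than 31), giving 31 + 31 + 31 + 7 + 31 + 31 + 21 + 16 = 199.
One more sock then forces some color to 32, so 199 + 1 = 200.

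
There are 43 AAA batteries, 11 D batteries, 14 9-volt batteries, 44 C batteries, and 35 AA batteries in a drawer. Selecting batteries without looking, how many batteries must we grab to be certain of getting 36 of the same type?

In the worst case we take at most 35 of each type, but all 11 D and all 14 9-volt (fewer than 35), giving 35 + 11 + 14 + 35 + 35 = 130.
One more battery then forces some type to 36, so 130 + 1 = 131.

131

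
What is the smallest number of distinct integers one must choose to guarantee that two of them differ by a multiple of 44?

Two integers differ by a multiple of 44 exactly when they share a remainder mod 44.
There are 44 residue classes mod 44, so 44 integers can all lie in distinct classes.
One more integer must repeat a residue, giving a difference divisible by 44. So n = 44 + 1 = 45.

45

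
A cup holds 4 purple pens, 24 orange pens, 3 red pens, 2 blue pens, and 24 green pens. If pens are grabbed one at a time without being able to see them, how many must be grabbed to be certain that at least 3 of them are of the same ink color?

11

The worst case takes 2 pens of each ink color without reaching 3 of any: 5 × 2 = 10.
The next pen must bring some ink color to 3, so 10 + 1 = 11.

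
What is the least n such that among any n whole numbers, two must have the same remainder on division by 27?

Use the pigeonhole principle on residue classes: two integers differ by a multiple of 27 exactly when they share a remainder mod 27.
There are 27 residue classes mod 27, so 27 integers can all lie in distinct classes.
One more integer must repeat a residue, giving a difference divisible by 27. So n = 27 + 1 = 28.

28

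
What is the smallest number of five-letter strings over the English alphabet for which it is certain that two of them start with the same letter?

27

There are 26 possible first letters acting as pigeonholes.
With 26 five-letter strings over the English alphabet we could place one in each, avoiding any repeat.
One more forces some class to hold 2, so 26 + 1 = 27.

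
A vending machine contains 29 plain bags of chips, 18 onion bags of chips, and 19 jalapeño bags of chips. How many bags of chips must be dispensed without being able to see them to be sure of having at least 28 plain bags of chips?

The worst case draws every non-plain bag of chips first: 18 + 19 = 37.
The next 28 draws are then forced to be plain, giving 37 + 28 = 65.

65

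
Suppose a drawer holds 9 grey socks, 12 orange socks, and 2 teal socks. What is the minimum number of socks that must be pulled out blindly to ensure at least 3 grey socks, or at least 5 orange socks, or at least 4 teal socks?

The worst case stops just short of every target: 2 grey, 4 orange, all 2 teal — 2 + 4 + 2 = 8 socks.
One more sock must push some color to its target, so 8 + 1 = 9.

9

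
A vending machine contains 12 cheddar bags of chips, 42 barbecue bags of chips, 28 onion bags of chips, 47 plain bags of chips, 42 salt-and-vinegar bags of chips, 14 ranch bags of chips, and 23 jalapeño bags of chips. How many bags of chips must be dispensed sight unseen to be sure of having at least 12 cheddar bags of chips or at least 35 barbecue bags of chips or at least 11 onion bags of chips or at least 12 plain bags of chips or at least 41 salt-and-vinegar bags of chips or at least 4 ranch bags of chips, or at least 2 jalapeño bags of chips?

The worst case stops just short of every target: 11 cheddar, 34 barbecue, 10 onion, 11 plain, 40 salt-and-vinegar, 3 ranch, 1 jalapeño — 11 + 34 + 10 + 11 + 40 + 3 + 1 = 110 bags of chips.
One more bag of chips must push some flavor to its target, so 110 + 1 = 111.

111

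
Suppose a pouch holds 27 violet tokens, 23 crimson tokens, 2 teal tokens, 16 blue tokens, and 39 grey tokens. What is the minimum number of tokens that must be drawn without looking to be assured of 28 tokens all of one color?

96

In the worst case we take at most 27 of each color, but all 23 crimson, all 2 teal, and all 16 blue (fewer than 27), giving 27 + 23 + 2 + 16 + 27 = 95.
One more token then forces some color to 28, so 95 + 1 = 96.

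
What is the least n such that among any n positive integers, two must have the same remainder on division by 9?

10

Use the pigeonhole principle on residue classes: two integers differ by a multiple of 9 exactly when they share a remainder mod 9.
There are 9 residue classes mod 9, so 9 integers can all lie in distinct classes.
One more integer must repeat a residue, giving a difference divisible by 9. So n = 9 + 1 = 10.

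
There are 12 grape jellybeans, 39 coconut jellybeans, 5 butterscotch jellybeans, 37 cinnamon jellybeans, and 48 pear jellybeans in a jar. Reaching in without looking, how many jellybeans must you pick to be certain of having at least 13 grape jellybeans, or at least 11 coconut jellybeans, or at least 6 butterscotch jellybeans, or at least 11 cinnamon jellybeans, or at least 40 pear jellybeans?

77

Each of the 5 flavors has its own threshold; avoid all of them simultaneously.
The worst case stops just short of every target: 12 grape, 10 coconut, 5 butterscotch, 10 cinnamon, 39 pear — 12 + 10 + 5 + 10 + 39 = 76 jellybeans.
One more jellybean must push some flavor to its target, so 76 + 1 = 77.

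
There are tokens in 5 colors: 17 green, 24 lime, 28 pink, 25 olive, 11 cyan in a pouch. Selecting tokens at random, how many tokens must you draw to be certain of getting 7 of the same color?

Treat the 5 colors as pigeonholes.
The worst case takes 6 tokens of each color without reaching 7 of any: 5 × 6 = 30.
The next token must bring some color to 7, so 30 + 1 = 31.

31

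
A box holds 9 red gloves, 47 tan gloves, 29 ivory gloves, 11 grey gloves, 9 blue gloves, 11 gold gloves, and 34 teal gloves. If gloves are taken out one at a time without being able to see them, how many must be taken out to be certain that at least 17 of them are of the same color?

89

Treat the 7 colors as pigeonholes.
In the worst case we take at most 16 of each color, but all 9 red, all 11 grey, all 9 blue, and all 11 gold (fewer than 16), giving 9 + 16 + 16 + 11 + 9 + 11 + 16 = 88.
One more glove then forces some color to 17, so 88 + 1 = 89.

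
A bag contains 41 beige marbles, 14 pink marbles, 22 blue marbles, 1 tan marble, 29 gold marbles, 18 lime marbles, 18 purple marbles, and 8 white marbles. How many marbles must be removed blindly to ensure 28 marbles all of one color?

In the worst case we take at most 27 of each color, but all 14 pink, all 22 blue, all 1 tan, all 18 lime, all 18 purple, and all 8 white (fewer than 27), giving 27 + 14 + 22 + 1 + 27 + 18 + 18 + 8 = 135.
One more marble then forces some color to 28, so 135 + 1 = 136.

136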